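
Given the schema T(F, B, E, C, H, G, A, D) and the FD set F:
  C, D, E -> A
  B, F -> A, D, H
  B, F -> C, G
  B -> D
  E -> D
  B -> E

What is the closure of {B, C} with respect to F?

{A, B, C, D, E}

Start with {B, C}.
B -> D applies; add {D} → now {B, C, D}.
B -> E applies; add {E} → now {B, C, D, E}.
C, D, E -> A applies; add {A} → now {A, B, C, D, E}.
No further FD applies.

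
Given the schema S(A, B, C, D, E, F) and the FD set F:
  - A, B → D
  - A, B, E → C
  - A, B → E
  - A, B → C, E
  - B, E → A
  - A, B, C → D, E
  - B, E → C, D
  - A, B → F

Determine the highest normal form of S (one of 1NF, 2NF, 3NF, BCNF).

BCNF

Candidate keys: {A, B}, {B, E}. Prime attributes: {A, B, E}.
Every FD has a superkey on the left, so the relation is in BCNF.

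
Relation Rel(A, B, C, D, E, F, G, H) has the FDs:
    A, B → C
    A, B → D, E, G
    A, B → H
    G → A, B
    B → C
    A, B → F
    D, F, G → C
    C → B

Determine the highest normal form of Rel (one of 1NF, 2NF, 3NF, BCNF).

3NF

Candidate keys: {A, B}, {A, C}, {G}. Prime attributes: {A, B, C, G}.
B → C: {B}⁺ = {B, C}, which is not all of the attributes, so the left side is not a superkey — BCNF is violated.
Since {C} ⊆ prime attributes and every other non-superkey FD also has a prime right side, the schema is in 3NF.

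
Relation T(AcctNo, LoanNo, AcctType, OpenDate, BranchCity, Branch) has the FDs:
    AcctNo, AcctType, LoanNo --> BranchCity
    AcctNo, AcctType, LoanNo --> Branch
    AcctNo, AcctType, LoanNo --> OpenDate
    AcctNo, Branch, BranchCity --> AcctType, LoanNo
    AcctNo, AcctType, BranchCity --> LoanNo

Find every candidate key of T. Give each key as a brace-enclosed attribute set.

{AcctNo, AcctType, BranchCity}, {AcctNo, AcctType, LoanNo}, {AcctNo, Branch, BranchCity}

Attributes never on any right-hand side: {AcctNo} — every candidate key must contain it.
{AcctNo, AcctType, BranchCity} is a candidate key since {AcctNo, AcctType, BranchCity}⁺ = {AcctNo, AcctType, Branch, BranchCity, LoanNo, OpenDate} covers every attribute.
{AcctNo, AcctType, LoanNo} is a candidate key since {AcctNo, AcctType, LoanNo}⁺ = {AcctNo, AcctType, Branch, BranchCity, LoanNo, OpenDate} covers every attribute.
{AcctNo, Branch, BranchCity} is a candidate key since {AcctNo, Branch, BranchCity}⁺ = {AcctNo, AcctType, Branch, BranchCity, LoanNo, OpenDate} covers every attribute.
Any other superkey properly contains one of these, so there are no further candidate keys.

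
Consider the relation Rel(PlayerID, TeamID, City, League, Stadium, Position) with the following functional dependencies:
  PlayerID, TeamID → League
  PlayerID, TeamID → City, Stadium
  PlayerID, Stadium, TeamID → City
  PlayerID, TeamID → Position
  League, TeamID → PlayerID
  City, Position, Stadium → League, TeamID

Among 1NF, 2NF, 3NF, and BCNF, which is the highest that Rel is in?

BCNF

Candidate keys: {City, Position, Stadium}, {League, TeamID}, {PlayerID, TeamID}. Prime attributes: {City, League, PlayerID, Position, Stadium, TeamID}.
Each dependency's left side is a superkey — BCNF holds.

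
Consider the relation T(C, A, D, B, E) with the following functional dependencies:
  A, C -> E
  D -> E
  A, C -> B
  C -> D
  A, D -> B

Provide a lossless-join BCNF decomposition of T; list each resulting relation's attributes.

{A, B, C}; {C, D}; {D, E}

Candidate key of the original relation: {A, C}.
{A, B, C, D, E}: {D} determines {D, E} here but is not a superkey — split on D -> E, giving {D, E} and {A, B, C, D}.
{D, E} has no BCNF violation.
{A, B, C, D}: {C} determines {C, D} here but is not a superkey — split on C -> D, giving {C, D} and {A, B, C}.
{C, D} has no BCNF violation.
{A, B, C} has no BCNF violation.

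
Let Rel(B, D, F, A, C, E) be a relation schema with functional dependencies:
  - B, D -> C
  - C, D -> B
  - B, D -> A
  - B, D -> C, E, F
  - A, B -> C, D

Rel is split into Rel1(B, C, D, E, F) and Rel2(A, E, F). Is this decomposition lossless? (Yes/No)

Rel1 ∩ Rel2 = {E, F}; its closure under F is {E, F}.
Neither Rel1 nor Rel2 is contained in that closure, so the decomposition is lossy.

No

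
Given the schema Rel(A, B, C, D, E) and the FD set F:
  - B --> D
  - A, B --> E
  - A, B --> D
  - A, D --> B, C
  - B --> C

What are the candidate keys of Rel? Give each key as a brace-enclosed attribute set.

Attributes never on any right-hand side: {A} — every candidate key must contain it.
{A, B} is a candidate key since {A, B}⁺ = {A, B, C, D, E} covers every attribute.
{A, D} is a candidate key since {A, D}⁺ = {A, B, C, D, E} covers every attribute.
These are minimal and exhaustive — every other superkey contains one of them.

{A, B}, {A, D}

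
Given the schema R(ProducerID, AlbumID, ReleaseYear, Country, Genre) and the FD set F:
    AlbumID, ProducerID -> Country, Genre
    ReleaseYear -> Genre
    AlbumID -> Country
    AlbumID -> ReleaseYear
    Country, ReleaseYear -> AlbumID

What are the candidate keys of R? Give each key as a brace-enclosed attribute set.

Attributes never on any right-hand side: {ProducerID} — every candidate key must contain it.
{AlbumID, ProducerID}⁺ = {AlbumID, Country, Genre, ProducerID, ReleaseYear} — all of the relation — so {AlbumID, ProducerID} is a candidate key.
{Country, ProducerID, ReleaseYear}⁺ = {AlbumID, Country, Genre, ProducerID, ReleaseYear} — all of the relation — so {Country, ProducerID, ReleaseYear} is a candidate key.
Any other superkey properly contains one of these, so there are no further candidate keys.

{AlbumID, ProducerID}, {Country, ProducerID, ReleaseYear}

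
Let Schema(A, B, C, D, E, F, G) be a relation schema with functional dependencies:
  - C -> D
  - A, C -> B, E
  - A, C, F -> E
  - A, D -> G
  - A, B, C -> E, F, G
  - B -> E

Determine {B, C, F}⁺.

Start with {B, C, F}.
C -> D applies; add {D} → now {B, C, D, F}.
B -> E applies; add {E} → now {B, C, D, E, F}.
No further FD applies.

{B, C, D, E, F}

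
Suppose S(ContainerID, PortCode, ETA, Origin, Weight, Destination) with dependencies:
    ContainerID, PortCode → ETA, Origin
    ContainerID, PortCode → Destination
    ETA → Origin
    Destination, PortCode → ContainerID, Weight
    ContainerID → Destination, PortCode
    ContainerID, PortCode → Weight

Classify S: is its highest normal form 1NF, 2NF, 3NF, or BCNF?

Candidate keys: {ContainerID}, {Destination, PortCode}. Prime attributes: {ContainerID, Destination, PortCode}.
ETA → Origin breaks BCNF: {ETA}⁺ = {ETA, Origin}, so {ETA} is not a superkey.
ETA → Origin has non-prime {Origin} on the right and a non-superkey on the left, so 3NF fails.
Checking every proper subset of each key, none determines a non-prime attribute — 2NF is satisfied.

2NF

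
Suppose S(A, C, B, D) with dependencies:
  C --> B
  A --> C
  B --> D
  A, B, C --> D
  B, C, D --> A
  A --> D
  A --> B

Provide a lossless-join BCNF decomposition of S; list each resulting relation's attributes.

{A, B, C}; {B, D}

Candidate keys of the original relation: {A}, {C}.
{A, B, C, D}: {B} determines {B, D} here but is not a superkey — split on B --> D, giving {B, D} and {A, B, C}.
{B, D} is in BCNF.
{A, B, C} is in BCNF.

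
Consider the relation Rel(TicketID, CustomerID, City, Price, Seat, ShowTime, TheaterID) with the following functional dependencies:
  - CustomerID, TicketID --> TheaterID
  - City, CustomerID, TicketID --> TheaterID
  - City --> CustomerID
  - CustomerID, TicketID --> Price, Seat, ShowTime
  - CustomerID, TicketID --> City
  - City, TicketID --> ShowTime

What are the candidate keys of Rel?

{City, TicketID}, {CustomerID, TicketID}

Attributes never on any right-hand side: {TicketID} — every candidate key must contain it.
{City, TicketID}⁺ = {City, CustomerID, Price, Seat, ShowTime, TheaterID, TicketID}, which is every attribute, so {City, TicketID} is a candidate key.
{CustomerID, TicketID}⁺ = {City, CustomerID, Price, Seat, ShowTime, TheaterID, TicketID}, which is every attribute, so {CustomerID, TicketID} is a candidate key.
These are minimal and exhaustive — every other superkey contains one of them.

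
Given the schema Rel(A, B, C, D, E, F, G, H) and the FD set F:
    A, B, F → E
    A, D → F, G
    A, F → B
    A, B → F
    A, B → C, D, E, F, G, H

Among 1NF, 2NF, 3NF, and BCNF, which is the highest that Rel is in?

BCNF

Candidate keys: {A, B}, {A, D}, {A, F}. Prime attributes: {A, B, D, F}.
Each dependency's left side is a superkey — BCNF holds.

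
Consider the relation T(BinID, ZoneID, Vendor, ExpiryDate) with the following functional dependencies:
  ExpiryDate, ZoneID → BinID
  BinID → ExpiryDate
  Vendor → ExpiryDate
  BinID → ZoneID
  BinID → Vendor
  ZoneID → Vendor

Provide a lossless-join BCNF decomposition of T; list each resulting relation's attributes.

Candidate keys of the original relation: {BinID}, {ZoneID}.
In {BinID, ExpiryDate, Vendor, ZoneID}, {Vendor} is not a superkey ({Vendor}⁺ restricted to this set is {ExpiryDate, Vendor}), so split on Vendor → ExpiryDate into {ExpiryDate, Vendor} and {BinID, Vendor, ZoneID}.
{ExpiryDate, Vendor} is in BCNF.
{BinID, Vendor, ZoneID} is in BCNF.

{BinID, Vendor, ZoneID}; {ExpiryDate, Vendor}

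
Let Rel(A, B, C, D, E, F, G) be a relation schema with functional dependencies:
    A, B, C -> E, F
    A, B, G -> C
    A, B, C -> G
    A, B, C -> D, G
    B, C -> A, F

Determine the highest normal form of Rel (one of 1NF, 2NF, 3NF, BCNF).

BCNF

Candidate keys: {A, B, G}, {B, C}. Prime attributes: {A, B, C, G}.
Each dependency's left side is a superkey — BCNF holds.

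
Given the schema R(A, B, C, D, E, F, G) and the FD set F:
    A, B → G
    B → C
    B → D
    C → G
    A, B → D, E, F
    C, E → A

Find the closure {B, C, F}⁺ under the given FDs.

Start with {B, C, F}.
B → D applies; add {D} → now {B, C, D, F}.
C → G applies; add {G} → now {B, C, D, F, G}.
No further FD applies.

{B, C, D, F, G}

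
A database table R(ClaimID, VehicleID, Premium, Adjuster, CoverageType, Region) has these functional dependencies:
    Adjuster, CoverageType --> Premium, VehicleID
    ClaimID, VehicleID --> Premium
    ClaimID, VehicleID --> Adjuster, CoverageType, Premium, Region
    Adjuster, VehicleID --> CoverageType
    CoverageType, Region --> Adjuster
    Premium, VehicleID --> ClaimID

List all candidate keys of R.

{Adjuster, CoverageType}, {Adjuster, VehicleID}, {ClaimID, VehicleID}, {CoverageType, Region}, {Premium, VehicleID}

{Adjuster, CoverageType}⁺ = {Adjuster, ClaimID, CoverageType, Premium, Region, VehicleID} — all of the relation — so {Adjuster, CoverageType} is a candidate key.
{Adjuster, VehicleID}⁺ = {Adjuster, ClaimID, CoverageType, Premium, Region, VehicleID} — all of the relation — so {Adjuster, VehicleID} is a candidate key.
{ClaimID, VehicleID}⁺ = {Adjuster, ClaimID, CoverageType, Premium, Region, VehicleID} — all of the relation — so {ClaimID, VehicleID} is a candidate key.
{CoverageType, Region}⁺ = {Adjuster, ClaimID, CoverageType, Premium, Region, VehicleID} — all of the relation — so {CoverageType, Region} is a candidate key.
{Premium, VehicleID}⁺ = {Adjuster, ClaimID, CoverageType, Premium, Region, VehicleID} — all of the relation — so {Premium, VehicleID} is a candidate key.
Any other superkey properly contains one of these, so there are no further candidate keys.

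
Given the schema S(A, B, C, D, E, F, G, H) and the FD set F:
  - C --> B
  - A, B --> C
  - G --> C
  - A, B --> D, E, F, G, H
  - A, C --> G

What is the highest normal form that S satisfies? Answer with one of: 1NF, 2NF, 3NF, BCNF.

Candidate keys: {A, B}, {A, C}, {A, G}. Prime attributes: {A, B, C, G}.
C --> B: {C}⁺ = {B, C}, which is not all of the attributes, so the left side is not a superkey — BCNF is violated.
Its right-hand attributes {B} are all prime, as are those of every other non-superkey FD — the relation is in 3NF.

3NF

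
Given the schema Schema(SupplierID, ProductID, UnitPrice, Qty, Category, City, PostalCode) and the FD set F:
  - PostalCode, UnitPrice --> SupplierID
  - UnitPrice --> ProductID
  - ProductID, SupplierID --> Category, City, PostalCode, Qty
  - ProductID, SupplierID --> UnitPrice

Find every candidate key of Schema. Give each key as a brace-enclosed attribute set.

{PostalCode, UnitPrice}⁺ = {Category, City, PostalCode, ProductID, Qty, SupplierID, UnitPrice}, which is every attribute, so {PostalCode, UnitPrice} is a candidate key.
{ProductID, SupplierID}⁺ = {Category, City, PostalCode, ProductID, Qty, SupplierID, UnitPrice}, which is every attribute, so {ProductID, SupplierID} is a candidate key.
{SupplierID, UnitPrice}⁺ = {Category, City, PostalCode, ProductID, Qty, SupplierID, UnitPrice}, which is every attribute, so {SupplierID, UnitPrice} is a candidate key.
No proper subset of any of these is a key, and no other minimal superkey exists.

{PostalCode, UnitPrice}, {ProductID, SupplierID}, {SupplierID, UnitPrice}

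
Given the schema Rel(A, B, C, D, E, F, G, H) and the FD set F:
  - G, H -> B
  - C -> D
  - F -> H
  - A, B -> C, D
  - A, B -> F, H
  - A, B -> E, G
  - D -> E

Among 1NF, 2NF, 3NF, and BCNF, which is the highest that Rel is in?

Candidate keys: {A, B}, {A, F, G}, {A, G, H}. Prime attributes: {A, B, F, G, H}.
For G, H -> B we have {G, H}⁺ = {B, G, H}; {G, H} is not a superkey, so BCNF fails.
C -> D determines the non-prime attribute {D} from a non-superkey — 3NF is violated.
No proper subset of a key has a non-prime attribute in its closure, so there is no partial dependency; 2NF holds.

2NF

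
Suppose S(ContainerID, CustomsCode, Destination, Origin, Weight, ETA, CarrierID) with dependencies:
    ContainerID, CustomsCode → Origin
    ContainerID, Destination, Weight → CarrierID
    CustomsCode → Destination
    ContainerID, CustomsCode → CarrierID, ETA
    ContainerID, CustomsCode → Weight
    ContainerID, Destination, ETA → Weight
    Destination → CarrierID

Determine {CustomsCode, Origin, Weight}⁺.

{CarrierID, CustomsCode, Destination, Origin, Weight}

Start with {CustomsCode, Origin, Weight}.
CustomsCode → Destination applies; add {Destination} → now {CustomsCode, Destination, Origin, Weight}.
Destination → CarrierID applies; add {CarrierID} → now {CarrierID, CustomsCode, Destination, Origin, Weight}.
No further FD applies.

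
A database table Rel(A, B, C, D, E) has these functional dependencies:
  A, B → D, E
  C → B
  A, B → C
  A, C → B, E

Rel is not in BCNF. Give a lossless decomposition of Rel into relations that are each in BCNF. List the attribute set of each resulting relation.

{A, C, D, E}; {B, C}

Candidate keys of the original relation: {A, B}, {A, C}.
Within {A, B, C, D, E}: {C}⁺ ∩ {A, B, C, D, E} = {B, C}, not the whole set, so C → B violates BCNF; decompose into {B, C} and {A, C, D, E}.
{B, C}: every determinant is a superkey — BCNF.
{A, C, D, E}: every determinant is a superkey — BCNF.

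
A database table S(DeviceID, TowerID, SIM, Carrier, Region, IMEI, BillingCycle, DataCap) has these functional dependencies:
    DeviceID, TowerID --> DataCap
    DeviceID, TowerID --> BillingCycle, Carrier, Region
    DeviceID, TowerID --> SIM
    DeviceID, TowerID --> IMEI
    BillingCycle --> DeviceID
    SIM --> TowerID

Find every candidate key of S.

{BillingCycle, SIM}, {BillingCycle, TowerID}, {DeviceID, SIM}, {DeviceID, TowerID}

{BillingCycle, SIM}⁺ = {BillingCycle, Carrier, DataCap, DeviceID, IMEI, Region, SIM, TowerID} — all of the relation — so {BillingCycle, SIM} is a candidate key.
{BillingCycle, TowerID}⁺ = {BillingCycle, Carrier, DataCap, DeviceID, IMEI, Region, SIM, TowerID} — all of the relation — so {BillingCycle, TowerID} is a candidate key.
{DeviceID, SIM}⁺ = {BillingCycle, Carrier, DataCap, DeviceID, IMEI, Region, SIM, TowerID} — all of the relation — so {DeviceID, SIM} is a candidate key.
{DeviceID, TowerID}⁺ = {BillingCycle, Carrier, DataCap, DeviceID, IMEI, Region, SIM, TowerID} — all of the relation — so {DeviceID, TowerID} is a candidate key.
These are minimal and exhaustive — every other superkey contains one of them.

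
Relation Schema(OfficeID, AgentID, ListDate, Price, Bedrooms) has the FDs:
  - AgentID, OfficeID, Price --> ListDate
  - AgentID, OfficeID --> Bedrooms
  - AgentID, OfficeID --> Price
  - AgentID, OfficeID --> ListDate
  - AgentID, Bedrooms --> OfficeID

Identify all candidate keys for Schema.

{AgentID, Bedrooms}, {AgentID, OfficeID}

No FD produces {AgentID}, so it must be in every candidate key.
{AgentID, Bedrooms} is a candidate key since {AgentID, Bedrooms}⁺ = {AgentID, Bedrooms, ListDate, OfficeID, Price} covers every attribute.
{AgentID, OfficeID} is a candidate key since {AgentID, OfficeID}⁺ = {AgentID, Bedrooms, ListDate, OfficeID, Price} covers every attribute.
These are minimal and exhaustive — every other superkey contains one of them.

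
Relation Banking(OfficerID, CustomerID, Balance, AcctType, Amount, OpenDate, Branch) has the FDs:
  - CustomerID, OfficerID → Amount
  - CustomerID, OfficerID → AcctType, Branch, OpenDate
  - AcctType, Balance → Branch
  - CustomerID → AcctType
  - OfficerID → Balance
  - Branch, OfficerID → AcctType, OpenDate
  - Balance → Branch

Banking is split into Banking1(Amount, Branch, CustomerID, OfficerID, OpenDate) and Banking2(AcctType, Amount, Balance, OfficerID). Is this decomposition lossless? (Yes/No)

Common attributes: {Amount, OfficerID}; their closure is {AcctType, Amount, Balance, Branch, OfficerID, OpenDate}.
Since Banking2 ⊆ {AcctType, Amount, Balance, Branch, OfficerID, OpenDate}, the intersection is a superkey of Banking2; the decomposition is lossless.

Yes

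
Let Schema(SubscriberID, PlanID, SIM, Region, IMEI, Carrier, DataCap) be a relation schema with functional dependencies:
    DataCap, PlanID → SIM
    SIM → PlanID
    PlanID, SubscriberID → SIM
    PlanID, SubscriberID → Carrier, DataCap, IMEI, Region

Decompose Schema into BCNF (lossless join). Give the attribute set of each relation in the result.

{Carrier, DataCap, IMEI, PlanID, Region, SubscriberID}; {DataCap, SIM}; {PlanID, SIM}

Candidate keys of the original relation: {PlanID, SubscriberID}, {SIM, SubscriberID}.
Within {Carrier, DataCap, IMEI, PlanID, Region, SIM, SubscriberID}: {DataCap, PlanID}⁺ ∩ {Carrier, DataCap, IMEI, PlanID, Region, SIM, SubscriberID} = {DataCap, PlanID, SIM}, not the whole set, so DataCap, PlanID → SIM violates BCNF; decompose into {DataCap, PlanID, SIM} and {Carrier, DataCap, IMEI, PlanID, Region, SubscriberID}.
Within {DataCap, PlanID, SIM}: {SIM}⁺ ∩ {DataCap, PlanID, SIM} = {PlanID, SIM}, not the whole set, so SIM → PlanID violates BCNF; decompose into {PlanID, SIM} and {DataCap, SIM}.
{PlanID, SIM}: every determinant is a superkey — BCNF.
{DataCap, SIM}: every determinant is a superkey — BCNF.
{Carrier, DataCap, IMEI, PlanID, Region, SubscriberID}: every determinant is a superkey — BCNF.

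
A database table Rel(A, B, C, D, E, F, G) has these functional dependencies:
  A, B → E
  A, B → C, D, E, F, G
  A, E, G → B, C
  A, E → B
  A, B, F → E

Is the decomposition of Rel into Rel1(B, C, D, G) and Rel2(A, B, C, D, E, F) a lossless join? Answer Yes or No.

No

The shared attributes are {B, C, D} and {B, C, D}⁺ = {B, C, D}.
Neither Rel1 nor Rel2 is contained in that closure, so the decomposition is lossy.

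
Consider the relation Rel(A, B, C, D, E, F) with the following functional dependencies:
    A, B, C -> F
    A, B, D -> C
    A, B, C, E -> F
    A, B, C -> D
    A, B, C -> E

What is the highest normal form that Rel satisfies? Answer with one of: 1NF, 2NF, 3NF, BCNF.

BCNF

Candidate keys: {A, B, C}, {A, B, D}. Prime attributes: {A, B, C, D}.
Every FD has a superkey on the left, so the relation is in BCNF.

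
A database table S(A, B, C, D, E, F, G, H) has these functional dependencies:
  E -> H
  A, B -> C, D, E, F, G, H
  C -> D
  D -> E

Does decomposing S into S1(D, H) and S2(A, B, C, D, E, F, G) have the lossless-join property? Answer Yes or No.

Yes

Common attributes: {D}; their closure is {D, E, H}.
S1 is contained in that closure, so S1 ∩ S2 -> S1 holds and the join is lossless.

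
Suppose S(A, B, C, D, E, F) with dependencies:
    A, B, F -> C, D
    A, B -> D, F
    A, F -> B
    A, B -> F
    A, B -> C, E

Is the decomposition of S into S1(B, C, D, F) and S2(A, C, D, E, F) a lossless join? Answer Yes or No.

The shared attributes are {C, D, F} and {C, D, F}⁺ = {C, D, F}.
Neither S1 nor S2 is contained in that closure, so the decomposition is lossy.

No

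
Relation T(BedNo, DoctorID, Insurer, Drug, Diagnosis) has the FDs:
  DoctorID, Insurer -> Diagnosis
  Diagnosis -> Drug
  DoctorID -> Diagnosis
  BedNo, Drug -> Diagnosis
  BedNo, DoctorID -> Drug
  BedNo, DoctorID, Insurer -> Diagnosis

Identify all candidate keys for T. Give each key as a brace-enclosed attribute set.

No FD produces {BedNo, DoctorID, Insurer}, so they must be in every candidate key.
{BedNo, DoctorID, Insurer}⁺ = {BedNo, Diagnosis, DoctorID, Drug, Insurer}, which is every attribute, so {BedNo, DoctorID, Insurer} is a candidate key.
Every other attribute set either contains this one or has a smaller closure.

{BedNo, DoctorID, Insurer}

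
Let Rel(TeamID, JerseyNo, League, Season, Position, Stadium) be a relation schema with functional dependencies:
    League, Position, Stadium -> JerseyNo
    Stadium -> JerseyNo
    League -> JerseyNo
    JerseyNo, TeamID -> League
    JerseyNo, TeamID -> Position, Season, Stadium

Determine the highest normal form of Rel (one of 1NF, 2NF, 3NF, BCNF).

3NF

Candidate keys: {JerseyNo, TeamID}, {League, TeamID}, {Stadium, TeamID}. Prime attributes: {JerseyNo, League, Stadium, TeamID}.
League, Position, Stadium -> JerseyNo breaks BCNF: {League, Position, Stadium}⁺ = {JerseyNo, League, Position, Stadium}, so {League, Position, Stadium} is not a superkey.
But every attribute on its right side ({JerseyNo}) is prime, and the same holds for every other non-superkey FD, so 3NF still holds.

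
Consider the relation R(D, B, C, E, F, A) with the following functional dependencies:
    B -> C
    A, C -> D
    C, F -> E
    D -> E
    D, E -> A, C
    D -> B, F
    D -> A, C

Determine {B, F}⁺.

{B, C, E, F}

Start with {B, F}.
B -> C applies; add {C} → now {B, C, F}.
C, F -> E applies; add {E} → now {B, C, E, F}.
No further FD applies.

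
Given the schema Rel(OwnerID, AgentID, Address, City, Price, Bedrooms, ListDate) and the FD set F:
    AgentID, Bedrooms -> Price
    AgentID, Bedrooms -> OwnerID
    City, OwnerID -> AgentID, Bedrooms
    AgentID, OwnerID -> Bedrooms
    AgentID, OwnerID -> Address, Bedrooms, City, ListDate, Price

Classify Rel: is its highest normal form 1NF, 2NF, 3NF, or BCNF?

BCNF

Candidate keys: {AgentID, Bedrooms}, {AgentID, OwnerID}, {City, OwnerID}. Prime attributes: {AgentID, Bedrooms, City, OwnerID}.
Every FD has a superkey on the left, so the relation is in BCNF.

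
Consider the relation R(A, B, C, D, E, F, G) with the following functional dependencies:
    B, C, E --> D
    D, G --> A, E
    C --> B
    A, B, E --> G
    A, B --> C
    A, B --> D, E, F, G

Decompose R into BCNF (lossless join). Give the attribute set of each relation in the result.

{A, C, E, F, G}; {B, C}; {C, D, E}

Candidate keys of the original relation: {A, B}, {A, C}, {B, D, G}, {C, D, G}, {C, E, G}.
{A, B, C, D, E, F, G}: {B, C, E} determines {B, C, D, E} here but is not a superkey — split on B, C, E --> D, giving {B, C, D, E} and {A, B, C, E, F, G}.
{B, C, D, E}: {C} determines {B, C} here but is not a superkey — split on C --> B, giving {B, C} and {C, D, E}.
{B, C}: every determinant is a superkey — BCNF.
{C, D, E}: every determinant is a superkey — BCNF.
{A, B, C, E, F, G}: {C} determines {B, C} here but is not a superkey — split on C --> B, giving {B, C} and {A, C, E, F, G}.
{B, C}: every determinant is a superkey — BCNF.
{A, C, E, F, G}: every determinant is a superkey — BCNF.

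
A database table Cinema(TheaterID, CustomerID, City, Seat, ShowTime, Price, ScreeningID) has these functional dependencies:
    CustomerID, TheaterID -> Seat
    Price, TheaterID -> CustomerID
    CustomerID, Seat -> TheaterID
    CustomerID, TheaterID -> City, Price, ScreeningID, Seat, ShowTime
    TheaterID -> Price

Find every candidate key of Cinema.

{TheaterID} is a candidate key since {TheaterID}⁺ = {City, CustomerID, Price, ScreeningID, Seat, ShowTime, TheaterID} covers every attribute.
{CustomerID, Seat} is a candidate key since {CustomerID, Seat}⁺ = {City, CustomerID, Price, ScreeningID, Seat, ShowTime, TheaterID} covers every attribute.
These are minimal and exhaustive — every other superkey contains one of them.

{CustomerID, Seat}, {TheaterID}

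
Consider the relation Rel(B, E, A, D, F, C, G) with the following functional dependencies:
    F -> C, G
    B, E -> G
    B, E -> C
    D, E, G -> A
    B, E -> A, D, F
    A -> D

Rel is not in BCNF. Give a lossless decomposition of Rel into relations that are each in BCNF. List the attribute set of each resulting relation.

Candidate key of the original relation: {B, E}.
Within {A, B, C, D, E, F, G}: {F}⁺ ∩ {A, B, C, D, E, F, G} = {C, F, G}, not the whole set, so F -> C, G violates BCNF; decompose into {C, F, G} and {A, B, D, E, F}.
{C, F, G}: every determinant is a superkey — BCNF.
Within {A, B, D, E, F}: {A}⁺ ∩ {A, B, D, E, F} = {A, D}, not the whole set, so A -> D violates BCNF; decompose into {A, D} and {A, B, E, F}.
{A, D}: every determinant is a superkey — BCNF.
{A, B, E, F}: every determinant is a superkey — BCNF.

{A, B, E, F}; {A, D}; {C, F, G}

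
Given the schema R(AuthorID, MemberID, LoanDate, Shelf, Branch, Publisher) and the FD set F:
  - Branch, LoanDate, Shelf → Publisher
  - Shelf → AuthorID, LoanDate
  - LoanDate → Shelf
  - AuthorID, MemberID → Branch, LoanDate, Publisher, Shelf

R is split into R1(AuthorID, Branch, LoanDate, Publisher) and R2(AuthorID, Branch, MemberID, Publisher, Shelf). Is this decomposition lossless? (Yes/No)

No

R1 ∩ R2 = {AuthorID, Branch, Publisher}; its closure under F is {AuthorID, Branch, Publisher}.
The closure covers neither R1 nor R2 entirely; the join is not lossless.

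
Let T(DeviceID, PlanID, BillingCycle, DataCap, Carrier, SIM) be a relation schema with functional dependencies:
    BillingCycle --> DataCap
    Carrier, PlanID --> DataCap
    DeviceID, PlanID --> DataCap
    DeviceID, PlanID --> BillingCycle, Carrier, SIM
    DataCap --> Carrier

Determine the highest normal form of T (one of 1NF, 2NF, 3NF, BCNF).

Candidate key: {DeviceID, PlanID}. Prime attributes: {DeviceID, PlanID}.
BillingCycle --> DataCap: {BillingCycle}⁺ = {BillingCycle, Carrier, DataCap}, which is not all of the attributes, so the left side is not a superkey — BCNF is violated.
BillingCycle --> DataCap has non-prime {DataCap} on the right and a non-superkey on the left, so 3NF fails.
No proper subset of a key has a non-prime attribute in its closure, so there is no partial dependency; 2NF holds.

2NF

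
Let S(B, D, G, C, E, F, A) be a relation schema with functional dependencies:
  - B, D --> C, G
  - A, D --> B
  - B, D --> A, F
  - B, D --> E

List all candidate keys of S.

{A, D}, {B, D}

Attributes never on any right-hand side: {D} — every candidate key must contain it.
{A, D} is a candidate key since {A, D}⁺ = {A, B, C, D, E, F, G} covers every attribute.
{B, D} is a candidate key since {B, D}⁺ = {A, B, C, D, E, F, G} covers every attribute.
Any other superkey properly contains one of these, so there are no further candidate keys.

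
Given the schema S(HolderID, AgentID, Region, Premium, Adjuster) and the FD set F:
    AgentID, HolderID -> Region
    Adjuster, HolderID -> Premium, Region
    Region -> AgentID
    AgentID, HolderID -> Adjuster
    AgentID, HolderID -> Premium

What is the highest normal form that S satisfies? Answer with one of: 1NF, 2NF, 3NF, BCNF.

Candidate keys: {Adjuster, HolderID}, {AgentID, HolderID}, {HolderID, Region}. Prime attributes: {Adjuster, AgentID, HolderID, Region}.
Region -> AgentID breaks BCNF: {Region}⁺ = {AgentID, Region}, so {Region} is not a superkey.
But every attribute on its right side ({AgentID}) is prime, and the same holds for every other non-superkey FD, so 3NF still holds.

3NF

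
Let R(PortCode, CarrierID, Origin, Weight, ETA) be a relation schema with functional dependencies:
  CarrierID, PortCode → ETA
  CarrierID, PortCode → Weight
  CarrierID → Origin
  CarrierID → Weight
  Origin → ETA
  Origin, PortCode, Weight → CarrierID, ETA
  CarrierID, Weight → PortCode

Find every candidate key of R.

{CarrierID}, {Origin, PortCode, Weight}

{CarrierID} is a candidate key since {CarrierID}⁺ = {CarrierID, ETA, Origin, PortCode, Weight} covers every attribute.
{Origin, PortCode, Weight} is a candidate key since {Origin, PortCode, Weight}⁺ = {CarrierID, ETA, Origin, PortCode, Weight} covers every attribute.
Any other superkey properly contains one of these, so there are no further candidate keys.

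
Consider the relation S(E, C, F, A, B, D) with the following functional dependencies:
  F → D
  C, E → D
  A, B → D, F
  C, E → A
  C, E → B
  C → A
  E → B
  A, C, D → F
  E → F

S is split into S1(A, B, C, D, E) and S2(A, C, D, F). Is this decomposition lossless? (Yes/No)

Yes

The shared attributes are {A, C, D} and {A, C, D}⁺ = {A, C, D, F}.
This includes all of S2, so the common attributes are a superkey of S2 — the join is lossless.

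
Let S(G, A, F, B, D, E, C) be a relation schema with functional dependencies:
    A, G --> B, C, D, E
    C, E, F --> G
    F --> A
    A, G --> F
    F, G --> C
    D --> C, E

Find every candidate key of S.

Closure of {A, G} is {A, B, C, D, E, F, G}, the whole schema; {A, G} is a candidate key.
Closure of {D, F} is {A, B, C, D, E, F, G}, the whole schema; {D, F} is a candidate key.
Closure of {F, G} is {A, B, C, D, E, F, G}, the whole schema; {F, G} is a candidate key.
Closure of {C, E, F} is {A, B, C, D, E, F, G}, the whole schema; {C, E, F} is a candidate key.
No proper subset of any of these is a key, and no other minimal superkey exists.

{A, G}, {C, E, F}, {D, F}, {F, G}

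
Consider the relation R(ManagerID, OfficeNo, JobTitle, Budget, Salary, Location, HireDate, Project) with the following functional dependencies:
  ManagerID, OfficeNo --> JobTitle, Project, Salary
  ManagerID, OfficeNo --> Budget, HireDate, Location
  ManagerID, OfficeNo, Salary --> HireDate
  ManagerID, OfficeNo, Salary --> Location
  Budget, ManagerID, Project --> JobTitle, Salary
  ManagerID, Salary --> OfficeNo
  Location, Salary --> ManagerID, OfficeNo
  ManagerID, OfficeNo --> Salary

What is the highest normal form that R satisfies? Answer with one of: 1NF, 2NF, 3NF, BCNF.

Candidate keys: {Budget, ManagerID, Project}, {Location, Salary}, {ManagerID, OfficeNo}, {ManagerID, Salary}. Prime attributes: {Budget, Location, ManagerID, OfficeNo, Project, Salary}.
Every FD has a superkey on the left, so the relation is in BCNF.

BCNF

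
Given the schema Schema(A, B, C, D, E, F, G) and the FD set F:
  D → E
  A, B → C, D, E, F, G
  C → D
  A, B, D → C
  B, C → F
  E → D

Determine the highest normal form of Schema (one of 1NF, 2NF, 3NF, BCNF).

2NF

Candidate key: {A, B}. Prime attributes: {A, B}.
D → E breaks BCNF: {D}⁺ = {D, E}, so {D} is not a superkey.
D → E determines the non-prime attribute {E} from a non-superkey — 3NF is violated.
No proper subset of a key has a non-prime attribute in its closure, so there is no partial dependency; 2NF holds.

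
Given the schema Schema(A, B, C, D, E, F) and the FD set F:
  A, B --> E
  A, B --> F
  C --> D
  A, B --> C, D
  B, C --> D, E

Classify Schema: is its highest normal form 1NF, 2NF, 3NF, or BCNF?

Candidate key: {A, B}. Prime attributes: {A, B}.
For C --> D we have {C}⁺ = {C, D}; {C} is not a superkey, so BCNF fails.
C --> D has non-prime {D} on the right and a non-superkey on the left, so 3NF fails.
No proper subset of a key has a non-prime attribute in its closure, so there is no partial dependency; 2NF holds.

2NF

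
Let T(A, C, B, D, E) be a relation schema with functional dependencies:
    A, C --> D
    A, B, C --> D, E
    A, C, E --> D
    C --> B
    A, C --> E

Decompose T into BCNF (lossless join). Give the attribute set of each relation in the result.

{A, C, D, E}; {B, C}

Candidate key of the original relation: {A, C}.
{A, B, C, D, E}: {C} determines {B, C} here but is not a superkey — split on C --> B, giving {B, C} and {A, C, D, E}.
{B, C}: every determinant is a superkey — BCNF.
{A, C, D, E}: every determinant is a superkey — BCNF.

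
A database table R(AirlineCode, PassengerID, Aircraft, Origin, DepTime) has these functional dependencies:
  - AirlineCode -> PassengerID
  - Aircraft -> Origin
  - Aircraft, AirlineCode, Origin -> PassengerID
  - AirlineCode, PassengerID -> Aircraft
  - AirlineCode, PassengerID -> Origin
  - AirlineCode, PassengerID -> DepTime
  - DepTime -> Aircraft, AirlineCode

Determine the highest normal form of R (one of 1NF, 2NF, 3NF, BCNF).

Candidate keys: {AirlineCode}, {DepTime}. Prime attributes: {AirlineCode, DepTime}.
Aircraft -> Origin breaks BCNF: {Aircraft}⁺ = {Aircraft, Origin}, so {Aircraft} is not a superkey.
Because {Origin} is non-prime and the left side of Aircraft -> Origin is not a superkey, the relation is not in 3NF.
Every candidate key is a single attribute, so no partial dependency is possible; 2NF holds.

2NF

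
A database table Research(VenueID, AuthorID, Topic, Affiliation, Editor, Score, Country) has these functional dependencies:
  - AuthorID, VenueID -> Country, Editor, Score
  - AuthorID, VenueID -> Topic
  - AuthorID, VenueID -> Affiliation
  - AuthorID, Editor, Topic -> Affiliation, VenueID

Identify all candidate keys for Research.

Attributes never on any right-hand side: {AuthorID} — every candidate key must contain it.
{AuthorID, VenueID}⁺ = {Affiliation, AuthorID, Country, Editor, Score, Topic, VenueID} — all of the relation — so {AuthorID, VenueID} is a candidate key.
{AuthorID, Editor, Topic}⁺ = {Affiliation, AuthorID, Country, Editor, Score, Topic, VenueID} — all of the relation — so {AuthorID, Editor, Topic} is a candidate key.
These are minimal and exhaustive — every other superkey contains one of them.

{AuthorID, Editor, Topic}, {AuthorID, VenueID}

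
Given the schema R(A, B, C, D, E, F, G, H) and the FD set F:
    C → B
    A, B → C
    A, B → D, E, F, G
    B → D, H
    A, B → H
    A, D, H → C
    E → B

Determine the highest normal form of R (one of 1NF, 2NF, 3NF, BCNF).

3NF

Candidate keys: {A, B}, {A, C}, {A, D, H}, {A, E}. Prime attributes: {A, B, C, D, E, H}.
For C → B we have {C}⁺ = {B, C, D, H}; {C} is not a superkey, so BCNF fails.
Since {B} ⊆ prime attributes and every other non-superkey FD also has a prime right side, the schema is in 3NF.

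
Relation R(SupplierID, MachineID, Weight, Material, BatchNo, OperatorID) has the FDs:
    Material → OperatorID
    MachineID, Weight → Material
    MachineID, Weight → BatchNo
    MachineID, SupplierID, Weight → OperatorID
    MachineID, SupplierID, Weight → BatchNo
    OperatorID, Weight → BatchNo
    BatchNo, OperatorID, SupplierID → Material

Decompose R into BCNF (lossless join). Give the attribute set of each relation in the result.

{BatchNo, Material, Weight}; {MachineID, Material, Weight}; {MachineID, SupplierID, Weight}; {Material, OperatorID}

Candidate key of the original relation: {MachineID, SupplierID, Weight}.
In {BatchNo, MachineID, Material, OperatorID, SupplierID, Weight}, {Material} is not a superkey ({Material}⁺ restricted to this set is {Material, OperatorID}), so split on Material → OperatorID into {Material, OperatorID} and {BatchNo, MachineID, Material, SupplierID, Weight}.
{Material, OperatorID} is in BCNF.
In {BatchNo, MachineID, Material, SupplierID, Weight}, {MachineID, Weight} is not a superkey ({MachineID, Weight}⁺ restricted to this set is {BatchNo, MachineID, Material, Weight}), so split on MachineID, Weight → BatchNo, Material into {BatchNo, MachineID, Material, Weight} and {MachineID, SupplierID, Weight}.
In {BatchNo, MachineID, Material, Weight}, {Material, Weight} is not a superkey ({Material, Weight}⁺ restricted to this set is {BatchNo, Material, Weight}), so split on Material, Weight → BatchNo into {BatchNo, Material, Weight} and {MachineID, Material, Weight}.
{BatchNo, Material, Weight} is in BCNF.
{MachineID, Material, Weight} is in BCNF.
{MachineID, SupplierID, Weight} is in BCNF.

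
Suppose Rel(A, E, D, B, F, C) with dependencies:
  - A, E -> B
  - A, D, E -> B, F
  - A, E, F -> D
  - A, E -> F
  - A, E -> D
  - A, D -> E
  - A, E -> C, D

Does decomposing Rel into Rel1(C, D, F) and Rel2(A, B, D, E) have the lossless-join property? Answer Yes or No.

No

The shared attributes are {D} and {D}⁺ = {D}.
Rel1 ⊄ {D} and Rel2 ⊄ {D}, so the split is lossy.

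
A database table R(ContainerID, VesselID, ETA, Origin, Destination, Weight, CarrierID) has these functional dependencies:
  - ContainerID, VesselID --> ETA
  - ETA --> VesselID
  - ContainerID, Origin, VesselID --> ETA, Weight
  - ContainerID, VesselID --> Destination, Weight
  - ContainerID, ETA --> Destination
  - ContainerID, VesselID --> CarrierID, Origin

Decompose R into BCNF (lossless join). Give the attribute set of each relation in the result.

{CarrierID, ContainerID, Destination, ETA, Origin, Weight}; {ETA, VesselID}

Candidate keys of the original relation: {ContainerID, ETA}, {ContainerID, VesselID}.
Within {CarrierID, ContainerID, Destination, ETA, Origin, VesselID, Weight}: {ETA}⁺ ∩ {CarrierID, ContainerID, Destination, ETA, Origin, VesselID, Weight} = {ETA, VesselID}, not the whole set, so ETA --> VesselID violates BCNF; decompose into {ETA, VesselID} and {CarrierID, ContainerID, Destination, ETA, Origin, Weight}.
{ETA, VesselID}: every determinant is a superkey — BCNF.
{CarrierID, ContainerID, Destination, ETA, Origin, Weight}: every determinant is a superkey — BCNF.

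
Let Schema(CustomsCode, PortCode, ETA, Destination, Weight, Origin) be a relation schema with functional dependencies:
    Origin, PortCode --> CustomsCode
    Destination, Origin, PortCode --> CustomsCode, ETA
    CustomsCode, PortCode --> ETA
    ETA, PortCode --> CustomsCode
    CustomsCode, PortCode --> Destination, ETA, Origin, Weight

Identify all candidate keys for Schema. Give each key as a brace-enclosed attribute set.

{CustomsCode, PortCode}, {ETA, PortCode}, {Origin, PortCode}

No FD produces {PortCode}, so it must be in every candidate key.
Closure of {CustomsCode, PortCode} is {CustomsCode, Destination, ETA, Origin, PortCode, Weight}, the whole schema; {CustomsCode, PortCode} is a candidate key.
Closure of {ETA, PortCode} is {CustomsCode, Destination, ETA, Origin, PortCode, Weight}, the whole schema; {ETA, PortCode} is a candidate key.
Closure of {Origin, PortCode} is {CustomsCode, Destination, ETA, Origin, PortCode, Weight}, the whole schema; {Origin, PortCode} is a candidate key.
Any other superkey properly contains one of these, so there are no further candidate keys.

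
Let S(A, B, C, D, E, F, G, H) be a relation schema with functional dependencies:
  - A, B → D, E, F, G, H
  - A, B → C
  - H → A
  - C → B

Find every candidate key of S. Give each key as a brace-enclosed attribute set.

{A, B} is a candidate key since {A, B}⁺ = {A, B, C, D, E, F, G, H} covers every attribute.
{A, C} is a candidate key since {A, C}⁺ = {A, B, C, D, E, F, G, H} covers every attribute.
{B, H} is a candidate key since {B, H}⁺ = {A, B, C, D, E, F, G, H} covers every attribute.
{C, H} is a candidate key since {C, H}⁺ = {A, B, C, D, E, F, G, H} covers every attribute.
No proper subset of any of these is a key, and no other minimal superkey exists.

{A, B}, {A, C}, {B, H}, {C, H}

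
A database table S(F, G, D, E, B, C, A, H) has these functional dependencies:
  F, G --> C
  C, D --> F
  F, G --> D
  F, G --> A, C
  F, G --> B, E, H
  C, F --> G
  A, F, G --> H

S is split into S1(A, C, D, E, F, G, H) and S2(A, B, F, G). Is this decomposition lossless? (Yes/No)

Yes

S1 ∩ S2 = {A, F, G}; its closure under F is {A, B, C, D, E, F, G, H}.
Since S1 ⊆ {A, B, C, D, E, F, G, H}, the intersection is a superkey of S1; the decomposition is lossless.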